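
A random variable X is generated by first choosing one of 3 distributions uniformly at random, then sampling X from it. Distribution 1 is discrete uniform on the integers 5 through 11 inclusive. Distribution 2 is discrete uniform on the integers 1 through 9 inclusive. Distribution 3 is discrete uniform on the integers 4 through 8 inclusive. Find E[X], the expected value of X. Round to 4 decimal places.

6.3333

Component means — 1: 8; 2: 5; 3: 6.
E[X] = 0.333333·8 + 0.333333·5 + 0.333333·6 = 6.33333.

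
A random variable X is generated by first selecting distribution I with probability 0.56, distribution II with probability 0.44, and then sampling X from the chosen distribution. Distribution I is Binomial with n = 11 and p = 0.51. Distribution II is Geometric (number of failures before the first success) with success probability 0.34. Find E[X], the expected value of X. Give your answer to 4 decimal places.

3.9957

Component means — I: 5.61; II: 1.94118.
E[X] = 0.56·5.61 + 0.44·1.94118 = 3.99572.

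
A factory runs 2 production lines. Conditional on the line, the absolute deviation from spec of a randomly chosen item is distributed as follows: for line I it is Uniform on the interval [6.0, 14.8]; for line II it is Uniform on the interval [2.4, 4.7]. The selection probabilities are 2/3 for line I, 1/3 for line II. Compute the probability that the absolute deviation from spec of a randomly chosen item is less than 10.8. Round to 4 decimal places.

Conditional on each line, P(X < 10.8): I: 0.545455; II: 1.
By total probability, P(X < 10.8) = 0.666667·0.545455 + 0.333333·1 = 0.69697.

0.6970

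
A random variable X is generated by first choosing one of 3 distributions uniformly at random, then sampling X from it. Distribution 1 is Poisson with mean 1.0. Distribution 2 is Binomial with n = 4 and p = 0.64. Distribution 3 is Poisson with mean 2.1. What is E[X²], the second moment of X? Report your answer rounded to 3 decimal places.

For each component E[X²] = Var + (mean)², giving 1: 2; 2: 7.4752; 3: 6.51.
Overall E[X²] = 0.333333·2 + 0.333333·7.4752 + 0.333333·6.51 = 5.3284.

5.328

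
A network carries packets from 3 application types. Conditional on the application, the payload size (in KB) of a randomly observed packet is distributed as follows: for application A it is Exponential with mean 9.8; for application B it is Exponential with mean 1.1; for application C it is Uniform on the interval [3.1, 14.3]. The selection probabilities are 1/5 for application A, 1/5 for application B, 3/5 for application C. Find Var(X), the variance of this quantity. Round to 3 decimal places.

35.826

Per component, A: μ=9.8, E[X²]=192.08; B: μ=1.1, E[X²]=2.42; C: μ=8.7, E[X²]=86.1433.
E[X] = 0.2·9.8 + 0.2·1.1 + 0.6·8.7 = 7.4.
E[X²] = 0.2·192.08 + 0.2·2.42 + 0.6·86.1433 = 90.586.
Var(X) = E[X²] − (E[X])² = 90.586 − 54.76 = 35.826.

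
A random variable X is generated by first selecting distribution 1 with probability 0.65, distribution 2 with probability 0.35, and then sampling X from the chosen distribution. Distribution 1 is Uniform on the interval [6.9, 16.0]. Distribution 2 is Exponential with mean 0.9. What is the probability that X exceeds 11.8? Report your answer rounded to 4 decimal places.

0.3000

Conditional on each component, P(X > 11.8): 1: 0.461538; 2: 2.02263e-06.
By total probability, P(X > 11.8) = 0.65·0.461538 + 0.35·2.02263e-06 = 0.300001.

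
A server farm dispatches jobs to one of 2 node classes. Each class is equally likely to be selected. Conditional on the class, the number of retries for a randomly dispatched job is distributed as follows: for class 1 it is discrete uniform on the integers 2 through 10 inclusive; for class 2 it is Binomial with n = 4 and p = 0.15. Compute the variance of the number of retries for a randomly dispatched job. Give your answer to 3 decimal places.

Per component, 1: μ=6, E[X²]=42.6667; 2: μ=0.6, E[X²]=0.87.
E[X] = 0.5·6 + 0.5·0.6 = 3.3.
E[X²] = 0.5·42.6667 + 0.5·0.87 = 21.7683.
Var(X) = E[X²] − (E[X])² = 21.7683 − 10.89 = 10.8783.

10.878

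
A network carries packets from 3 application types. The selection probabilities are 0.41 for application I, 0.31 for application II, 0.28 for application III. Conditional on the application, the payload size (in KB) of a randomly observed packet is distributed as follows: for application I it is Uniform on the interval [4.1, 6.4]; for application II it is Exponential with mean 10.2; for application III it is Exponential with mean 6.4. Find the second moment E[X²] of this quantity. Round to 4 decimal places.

98.9238

For each component E[X²] = Var + (mean)², giving I: 28.0033; II: 208.08; III: 81.92.
Overall E[X²] = 0.41·28.0033 + 0.31·208.08 + 0.28·81.92 = 98.9238.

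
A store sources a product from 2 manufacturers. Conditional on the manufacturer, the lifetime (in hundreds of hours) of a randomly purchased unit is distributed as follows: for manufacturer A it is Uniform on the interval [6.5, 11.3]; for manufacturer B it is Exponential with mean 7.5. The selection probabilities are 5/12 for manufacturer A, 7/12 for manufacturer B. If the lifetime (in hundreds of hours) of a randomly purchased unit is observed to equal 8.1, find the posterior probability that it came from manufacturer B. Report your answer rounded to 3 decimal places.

0.233

Likelihoods f(8.1 | ·): A: 0.208333; B: 0.0452794.
Posterior ∝ prior × likelihood. Numerator for B: 0.583333·0.0452794 = 0.026413.
Normalizing constant: 0.416667·0.208333 + 0.583333·0.0452794 = 0.113219.
P(B | observation) = 0.026413 / 0.113219 = 0.233292.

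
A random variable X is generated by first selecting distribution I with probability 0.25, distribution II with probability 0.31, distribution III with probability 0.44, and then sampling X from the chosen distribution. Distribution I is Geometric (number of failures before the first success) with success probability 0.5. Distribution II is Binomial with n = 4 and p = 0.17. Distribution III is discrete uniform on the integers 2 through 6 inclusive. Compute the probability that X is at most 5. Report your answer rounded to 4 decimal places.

0.9081

Conditional on each component, P(X ≤ 5): I: 0.984375; II: 1; III: 0.8.
By total probability, P(X ≤ 5) = 0.25·0.984375 + 0.31·1 + 0.44·0.8 = 0.908094.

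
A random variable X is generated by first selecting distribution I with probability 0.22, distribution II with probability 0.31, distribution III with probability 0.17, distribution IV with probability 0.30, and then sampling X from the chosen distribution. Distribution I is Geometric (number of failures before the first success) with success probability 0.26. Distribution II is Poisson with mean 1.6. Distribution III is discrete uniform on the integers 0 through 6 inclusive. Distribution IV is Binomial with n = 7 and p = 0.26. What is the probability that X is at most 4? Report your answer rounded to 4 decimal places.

0.8907

Conditional on each component, P(X ≤ 4): I: 0.778099; II: 0.976318; III: 0.714286; IV: 0.984656.
By total probability, P(X ≤ 4) = 0.22·0.778099 + 0.31·0.976318 + 0.17·0.714286 + 0.3·0.984656 = 0.890666.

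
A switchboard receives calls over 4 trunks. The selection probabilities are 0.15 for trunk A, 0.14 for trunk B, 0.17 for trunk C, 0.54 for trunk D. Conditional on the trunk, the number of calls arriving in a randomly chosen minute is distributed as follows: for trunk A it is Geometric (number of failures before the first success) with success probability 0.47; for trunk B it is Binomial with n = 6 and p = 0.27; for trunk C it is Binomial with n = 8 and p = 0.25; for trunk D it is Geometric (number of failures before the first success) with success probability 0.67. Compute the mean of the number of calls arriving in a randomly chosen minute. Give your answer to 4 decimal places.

Component means — A: 1.12766; B: 1.62; C: 2; D: 0.492537.
E[X] = 0.15·1.12766 + 0.14·1.62 + 0.17·2 + 0.54·0.492537 = 1.00192.

1.0019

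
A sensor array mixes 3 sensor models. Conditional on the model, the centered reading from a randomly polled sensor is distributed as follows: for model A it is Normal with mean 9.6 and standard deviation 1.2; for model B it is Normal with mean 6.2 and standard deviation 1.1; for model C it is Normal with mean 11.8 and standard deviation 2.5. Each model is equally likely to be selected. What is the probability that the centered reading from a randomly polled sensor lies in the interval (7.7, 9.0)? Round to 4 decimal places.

0.1379

Conditional on each model, P(7.7 < X < 9.0): A: 0.251865; B: 0.0808842; C: 0.0808543.
By total probability, P(7.7 < X < 9.0) = 0.333333·0.251865 + 0.333333·0.0808842 + 0.333333·0.0808543 = 0.137868.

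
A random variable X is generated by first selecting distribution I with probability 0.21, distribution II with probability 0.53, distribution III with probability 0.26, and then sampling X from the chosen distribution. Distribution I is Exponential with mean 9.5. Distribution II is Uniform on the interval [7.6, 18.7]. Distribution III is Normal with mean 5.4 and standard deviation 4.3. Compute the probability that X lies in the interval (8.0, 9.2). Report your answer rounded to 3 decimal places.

0.090

Conditional on each component, P(8.0 < X < 9.2): I: 0.0511206; II: 0.108108; III: 0.084282.
By total probability, P(8.0 < X < 9.2) = 0.21·0.0511206 + 0.53·0.108108 + 0.26·0.084282 = 0.0899459.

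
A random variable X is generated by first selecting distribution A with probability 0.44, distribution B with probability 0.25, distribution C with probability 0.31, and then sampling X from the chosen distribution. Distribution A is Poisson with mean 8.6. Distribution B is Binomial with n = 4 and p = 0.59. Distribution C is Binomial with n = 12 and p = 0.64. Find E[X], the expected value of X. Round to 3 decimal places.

Component means — A: 8.6; B: 2.36; C: 7.68.
E[X] = 0.44·8.6 + 0.25·2.36 + 0.31·7.68 = 6.7548.

6.755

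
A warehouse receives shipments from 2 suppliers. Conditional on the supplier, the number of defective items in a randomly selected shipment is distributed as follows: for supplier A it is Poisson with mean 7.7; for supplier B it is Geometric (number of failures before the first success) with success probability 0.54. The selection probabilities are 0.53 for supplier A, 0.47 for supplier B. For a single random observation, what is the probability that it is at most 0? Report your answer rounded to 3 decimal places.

0.254

Conditional on each supplier, P(X ≤ 0): A: 0.000452827; B: 0.54.
By total probability, P(X ≤ 0) = 0.53·0.000452827 + 0.47·0.54 = 0.25404.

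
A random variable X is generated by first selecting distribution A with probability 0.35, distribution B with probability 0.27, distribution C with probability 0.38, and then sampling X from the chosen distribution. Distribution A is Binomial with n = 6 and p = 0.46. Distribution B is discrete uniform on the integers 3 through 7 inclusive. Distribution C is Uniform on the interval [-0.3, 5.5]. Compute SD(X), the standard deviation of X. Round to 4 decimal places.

1.7876

Per component, A: μ=2.76, E[X²]=9.108; B: μ=5, E[X²]=27; C: μ=2.6, E[X²]=9.56333.
E[X] = 0.35·2.76 + 0.27·5 + 0.38·2.6 = 3.304.
E[X²] = 0.35·9.108 + 0.27·27 + 0.38·9.56333 = 14.1119.
Var(X) = E[X²] − (E[X])² = 14.1119 − 10.9164 = 3.19545.
SD(X) = √3.19545 = 1.78758.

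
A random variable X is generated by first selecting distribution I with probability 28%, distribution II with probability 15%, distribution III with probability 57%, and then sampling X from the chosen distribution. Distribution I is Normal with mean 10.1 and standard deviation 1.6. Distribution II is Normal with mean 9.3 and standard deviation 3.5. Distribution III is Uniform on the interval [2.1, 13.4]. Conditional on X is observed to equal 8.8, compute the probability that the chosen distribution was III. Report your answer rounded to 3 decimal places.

0.429

Likelihoods f(8.8 | ·): I: 0.179242; II: 0.112826; III: 0.0884956.
Posterior ∝ prior × likelihood. Numerator for III: 0.57·0.0884956 = 0.0504425.
Normalizing constant: 0.28·0.179242 + 0.15·0.112826 + 0.57·0.0884956 = 0.117554.
P(III | observation) = 0.0504425 / 0.117554 = 0.4291.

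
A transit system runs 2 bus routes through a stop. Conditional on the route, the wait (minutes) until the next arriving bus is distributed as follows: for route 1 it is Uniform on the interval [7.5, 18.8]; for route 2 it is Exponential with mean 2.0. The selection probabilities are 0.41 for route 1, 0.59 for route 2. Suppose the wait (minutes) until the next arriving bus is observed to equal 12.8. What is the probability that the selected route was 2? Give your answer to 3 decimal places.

0.013

Likelihoods f(12.8 | ·): 1: 0.0884956; 2: 0.000830779.
Posterior ∝ prior × likelihood. Numerator for 2: 0.59·0.000830779 = 0.000490159.
Normalizing constant: 0.41·0.0884956 + 0.59·0.000830779 = 0.0367733.
P(2 | observation) = 0.000490159 / 0.0367733 = 0.0133292.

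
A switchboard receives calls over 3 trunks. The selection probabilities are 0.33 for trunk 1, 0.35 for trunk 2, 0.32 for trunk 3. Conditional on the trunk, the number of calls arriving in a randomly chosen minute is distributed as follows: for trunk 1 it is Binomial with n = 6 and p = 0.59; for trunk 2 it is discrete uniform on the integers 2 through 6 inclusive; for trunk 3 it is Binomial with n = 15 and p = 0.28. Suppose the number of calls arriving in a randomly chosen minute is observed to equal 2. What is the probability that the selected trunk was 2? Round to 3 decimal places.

0.450

Likelihoods P(X=2 | ·): 1: 0.147547; 2: 0.2; 3: 0.115034.
Posterior ∝ prior × likelihood. Numerator for 2: 0.35·0.2 = 0.07.
Normalizing constant: 0.33·0.147547 + 0.35·0.2 + 0.32·0.115034 = 0.155502.
P(2 | observation) = 0.07 / 0.155502 = 0.450156.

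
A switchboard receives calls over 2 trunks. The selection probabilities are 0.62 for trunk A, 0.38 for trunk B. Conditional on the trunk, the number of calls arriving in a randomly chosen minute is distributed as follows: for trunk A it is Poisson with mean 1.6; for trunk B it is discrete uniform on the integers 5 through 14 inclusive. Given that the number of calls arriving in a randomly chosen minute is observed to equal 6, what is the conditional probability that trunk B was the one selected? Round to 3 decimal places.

Likelihoods P(X=6 | ·): A: 0.00470453; B: 0.1.
Posterior ∝ prior × likelihood. Numerator for B: 0.38·0.1 = 0.038.
Normalizing constant: 0.62·0.00470453 + 0.38·0.1 = 0.0409168.
P(B | observation) = 0.038 / 0.0409168 = 0.928714.

0.929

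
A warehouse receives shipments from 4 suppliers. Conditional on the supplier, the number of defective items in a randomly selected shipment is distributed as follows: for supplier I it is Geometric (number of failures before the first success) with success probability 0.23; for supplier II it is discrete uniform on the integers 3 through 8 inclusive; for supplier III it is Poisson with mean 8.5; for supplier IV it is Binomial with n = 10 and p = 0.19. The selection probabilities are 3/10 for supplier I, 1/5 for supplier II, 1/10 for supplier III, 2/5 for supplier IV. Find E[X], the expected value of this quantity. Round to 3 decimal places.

Component means — I: 3.34783; II: 5.5; III: 8.5; IV: 1.9.
E[X] = 0.3·3.34783 + 0.2·5.5 + 0.1·8.5 + 0.4·1.9 = 3.71435.

3.714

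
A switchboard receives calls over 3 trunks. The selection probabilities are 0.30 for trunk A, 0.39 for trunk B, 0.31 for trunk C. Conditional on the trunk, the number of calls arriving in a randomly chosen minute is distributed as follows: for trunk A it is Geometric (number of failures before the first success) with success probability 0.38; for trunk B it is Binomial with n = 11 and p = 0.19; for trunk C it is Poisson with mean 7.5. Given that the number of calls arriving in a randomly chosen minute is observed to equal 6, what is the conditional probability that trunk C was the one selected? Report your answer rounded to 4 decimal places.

0.8180

Likelihoods P(X=6 | ·): A: 0.0215841; B: 0.00757859; C: 0.136718.
Posterior ∝ prior × likelihood. Numerator for C: 0.31·0.136718 = 0.0423827.
Normalizing constant: 0.3·0.0215841 + 0.39·0.00757859 + 0.31·0.136718 = 0.0518135.
P(C | observation) = 0.0423827 / 0.0518135 = 0.817984.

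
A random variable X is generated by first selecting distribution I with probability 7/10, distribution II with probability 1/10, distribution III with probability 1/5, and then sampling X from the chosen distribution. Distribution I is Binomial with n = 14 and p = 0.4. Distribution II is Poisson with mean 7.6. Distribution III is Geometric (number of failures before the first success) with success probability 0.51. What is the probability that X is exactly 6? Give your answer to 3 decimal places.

0.159

Conditional on each component, P(X = 6): I: 0.206598; II: 0.13394; III: 0.00705906.
By total probability, P(X = 6) = 0.7·0.206598 + 0.1·0.13394 + 0.2·0.00705906 = 0.159424.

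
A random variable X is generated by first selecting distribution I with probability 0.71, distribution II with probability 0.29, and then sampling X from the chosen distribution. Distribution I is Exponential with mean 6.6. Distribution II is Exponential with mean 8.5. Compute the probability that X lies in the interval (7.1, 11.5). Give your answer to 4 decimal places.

0.1686

Conditional on each component, P(7.1 < X < 11.5): I: 0.165944; II: 0.175268.
By total probability, P(7.1 < X < 11.5) = 0.71·0.165944 + 0.29·0.175268 = 0.168648.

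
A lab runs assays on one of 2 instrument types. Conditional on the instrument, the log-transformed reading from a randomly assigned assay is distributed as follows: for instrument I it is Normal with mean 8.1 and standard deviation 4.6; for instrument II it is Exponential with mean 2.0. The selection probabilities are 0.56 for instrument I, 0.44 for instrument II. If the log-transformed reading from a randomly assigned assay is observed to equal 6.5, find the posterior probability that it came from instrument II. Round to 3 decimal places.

Likelihoods f(6.5 | ·): I: 0.0816359; II: 0.0193871.
Posterior ∝ prior × likelihood. Numerator for II: 0.44·0.0193871 = 0.00853033.
Normalizing constant: 0.56·0.0816359 + 0.44·0.0193871 = 0.0542464.
P(II | observation) = 0.00853033 / 0.0542464 = 0.157251.

0.157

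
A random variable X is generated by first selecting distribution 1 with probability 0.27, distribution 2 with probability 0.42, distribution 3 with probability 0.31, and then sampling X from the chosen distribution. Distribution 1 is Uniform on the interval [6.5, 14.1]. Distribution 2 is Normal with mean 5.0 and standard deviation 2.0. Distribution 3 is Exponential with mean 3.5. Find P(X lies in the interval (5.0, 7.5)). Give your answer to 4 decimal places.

Conditional on each component, P(5.0 < X < 7.5): 1: 0.131579; 2: 0.39435; 3: 0.122332.
By total probability, P(5.0 < X < 7.5) = 0.27·0.131579 + 0.42·0.39435 + 0.31·0.122332 = 0.239076.

0.2391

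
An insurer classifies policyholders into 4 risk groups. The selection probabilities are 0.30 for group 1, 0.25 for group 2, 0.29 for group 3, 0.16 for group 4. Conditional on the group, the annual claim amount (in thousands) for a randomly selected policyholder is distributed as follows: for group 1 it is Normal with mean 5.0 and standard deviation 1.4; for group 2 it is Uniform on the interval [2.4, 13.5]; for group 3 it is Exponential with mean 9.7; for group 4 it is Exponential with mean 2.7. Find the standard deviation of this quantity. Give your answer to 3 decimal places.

6.167

Per component, 1: μ=5, E[X²]=26.96; 2: μ=7.95, E[X²]=73.47; 3: μ=9.7, E[X²]=188.18; 4: μ=2.7, E[X²]=14.58.
E[X] = 0.3·5 + 0.25·7.95 + 0.29·9.7 + 0.16·2.7 = 6.7325.
E[X²] = 0.3·26.96 + 0.25·73.47 + 0.29·188.18 + 0.16·14.58 = 83.3605.
Var(X) = E[X²] − (E[X])² = 83.3605 − 45.3266 = 38.0339.
SD(X) = √38.0339 = 6.16717.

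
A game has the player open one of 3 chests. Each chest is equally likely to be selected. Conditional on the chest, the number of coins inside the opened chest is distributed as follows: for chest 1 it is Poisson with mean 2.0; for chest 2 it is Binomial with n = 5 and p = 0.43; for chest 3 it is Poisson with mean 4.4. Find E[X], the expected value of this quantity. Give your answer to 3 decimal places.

2.850

Component means — 1: 2; 2: 2.15; 3: 4.4.
E[X] = 0.333333·2 + 0.333333·2.15 + 0.333333·4.4 = 2.85.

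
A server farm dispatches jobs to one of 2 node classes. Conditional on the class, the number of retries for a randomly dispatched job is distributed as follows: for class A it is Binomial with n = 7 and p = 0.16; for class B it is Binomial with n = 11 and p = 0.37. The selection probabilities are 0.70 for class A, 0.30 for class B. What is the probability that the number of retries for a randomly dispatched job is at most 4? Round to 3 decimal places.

0.883

Conditional on each class, P(X ≤ 4): A: 0.998345; B: 0.615024.
By total probability, P(X ≤ 4) = 0.7·0.998345 + 0.3·0.615024 = 0.883349.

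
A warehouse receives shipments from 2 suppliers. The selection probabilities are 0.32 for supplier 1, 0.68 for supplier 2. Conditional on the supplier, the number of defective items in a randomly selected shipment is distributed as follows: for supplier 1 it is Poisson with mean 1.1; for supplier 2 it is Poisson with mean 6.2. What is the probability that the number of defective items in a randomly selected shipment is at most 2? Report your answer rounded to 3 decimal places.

0.325

Conditional on each supplier, P(X ≤ 2): 1: 0.900416; 2: 0.0536176.
By total probability, P(X ≤ 2) = 0.32·0.900416 + 0.68·0.0536176 = 0.324593.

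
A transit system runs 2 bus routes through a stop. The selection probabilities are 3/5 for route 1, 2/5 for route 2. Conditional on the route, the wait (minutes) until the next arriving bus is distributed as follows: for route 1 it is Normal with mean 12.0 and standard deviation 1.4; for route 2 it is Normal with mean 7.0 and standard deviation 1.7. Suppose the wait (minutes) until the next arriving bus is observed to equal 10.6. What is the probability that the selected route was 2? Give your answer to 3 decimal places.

Likelihoods f(10.6 | ·): 1: 0.172836; 2: 0.0249276.
Posterior ∝ prior × likelihood. Numerator for 2: 0.4·0.0249276 = 0.00997102.
Normalizing constant: 0.6·0.172836 + 0.4·0.0249276 = 0.113673.
P(2 | observation) = 0.00997102 / 0.113673 = 0.0877169.

0.088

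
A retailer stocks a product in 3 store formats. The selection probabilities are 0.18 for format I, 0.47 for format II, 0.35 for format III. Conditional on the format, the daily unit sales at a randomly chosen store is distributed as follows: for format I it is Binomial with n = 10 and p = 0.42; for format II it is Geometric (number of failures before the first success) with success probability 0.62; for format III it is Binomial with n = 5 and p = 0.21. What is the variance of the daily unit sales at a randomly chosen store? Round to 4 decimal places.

2.9385

Per component, I: μ=4.2, E[X²]=20.076; II: μ=0.612903, E[X²]=1.3642; III: μ=1.05, E[X²]=1.932.
E[X] = 0.18·4.2 + 0.47·0.612903 + 0.35·1.05 = 1.41156.
E[X²] = 0.18·20.076 + 0.47·1.3642 + 0.35·1.932 = 4.93106.
Var(X) = E[X²] − (E[X])² = 4.93106 − 1.99251 = 2.93854.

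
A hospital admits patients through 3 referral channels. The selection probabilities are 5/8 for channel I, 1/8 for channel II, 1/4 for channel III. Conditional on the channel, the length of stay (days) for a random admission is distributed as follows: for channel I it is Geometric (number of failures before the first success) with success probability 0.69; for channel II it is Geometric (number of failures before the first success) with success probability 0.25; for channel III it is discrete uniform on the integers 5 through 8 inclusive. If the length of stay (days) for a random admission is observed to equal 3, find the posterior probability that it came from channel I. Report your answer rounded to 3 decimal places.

Likelihoods P(X=3 | ·): I: 0.0205558; II: 0.105469; III: 0.
Posterior ∝ prior × likelihood. Numerator for I: 0.625·0.0205558 = 0.0128474.
Normalizing constant: 0.625·0.0205558 + 0.125·0.105469 + 0.25·0 = 0.026031.
P(I | observation) = 0.0128474 / 0.026031 = 0.493542.

0.494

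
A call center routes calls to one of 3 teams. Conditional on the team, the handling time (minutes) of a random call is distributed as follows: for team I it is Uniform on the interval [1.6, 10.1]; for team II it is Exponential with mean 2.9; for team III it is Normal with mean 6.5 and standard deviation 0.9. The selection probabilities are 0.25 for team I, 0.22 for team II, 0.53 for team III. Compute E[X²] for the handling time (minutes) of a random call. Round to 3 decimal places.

36.583

For each component E[X²] = Var + (mean)², giving I: 40.2433; II: 16.82; III: 43.06.
Overall E[X²] = 0.25·40.2433 + 0.22·16.82 + 0.53·43.06 = 36.583.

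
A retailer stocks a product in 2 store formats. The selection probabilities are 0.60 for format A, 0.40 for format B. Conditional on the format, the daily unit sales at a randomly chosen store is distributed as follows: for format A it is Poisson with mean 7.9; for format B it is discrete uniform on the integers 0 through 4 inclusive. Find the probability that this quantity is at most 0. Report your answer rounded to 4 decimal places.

Conditional on each format, P(X ≤ 0): A: 0.000370744; B: 0.2.
By total probability, P(X ≤ 0) = 0.6·0.000370744 + 0.4·0.2 = 0.0802224.

0.0802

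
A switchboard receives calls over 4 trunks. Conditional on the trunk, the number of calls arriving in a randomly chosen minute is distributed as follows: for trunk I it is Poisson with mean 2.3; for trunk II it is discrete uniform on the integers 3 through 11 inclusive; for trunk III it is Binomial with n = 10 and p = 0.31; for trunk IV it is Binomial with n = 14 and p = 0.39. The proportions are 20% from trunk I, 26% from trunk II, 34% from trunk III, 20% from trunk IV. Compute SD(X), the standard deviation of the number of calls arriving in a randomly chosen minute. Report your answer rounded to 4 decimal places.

2.6505

Per component, I: μ=2.3, E[X²]=7.59; II: μ=7, E[X²]=55.6667; III: μ=3.1, E[X²]=11.749; IV: μ=5.46, E[X²]=33.1422.
E[X] = 0.2·2.3 + 0.26·7 + 0.34·3.1 + 0.2·5.46 = 4.426.
E[X²] = 0.2·7.59 + 0.26·55.6667 + 0.34·11.749 + 0.2·33.1422 = 26.6144.
Var(X) = E[X²] − (E[X])² = 26.6144 − 19.5895 = 7.02496.
SD(X) = √7.02496 = 2.65046.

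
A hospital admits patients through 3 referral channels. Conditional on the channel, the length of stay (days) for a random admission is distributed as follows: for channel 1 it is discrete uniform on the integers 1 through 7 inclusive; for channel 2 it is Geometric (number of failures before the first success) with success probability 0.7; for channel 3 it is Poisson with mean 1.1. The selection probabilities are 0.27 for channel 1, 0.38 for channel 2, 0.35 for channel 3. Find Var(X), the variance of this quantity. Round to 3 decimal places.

Per component, 1: μ=4, E[X²]=20; 2: μ=0.428571, E[X²]=0.795918; 3: μ=1.1, E[X²]=2.31.
E[X] = 0.27·4 + 0.38·0.428571 + 0.35·1.1 = 1.62786.
E[X²] = 0.27·20 + 0.38·0.795918 + 0.35·2.31 = 6.51095.
Var(X) = E[X²] − (E[X])² = 6.51095 − 2.64992 = 3.86103.

3.861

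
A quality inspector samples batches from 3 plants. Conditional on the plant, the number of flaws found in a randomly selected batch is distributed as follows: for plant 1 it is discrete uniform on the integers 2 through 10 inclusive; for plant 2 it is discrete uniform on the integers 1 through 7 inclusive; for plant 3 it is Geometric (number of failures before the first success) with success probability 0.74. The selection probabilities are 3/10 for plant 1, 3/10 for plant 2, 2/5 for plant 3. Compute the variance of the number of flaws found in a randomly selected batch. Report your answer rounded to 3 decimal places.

9.176

Per component, 1: μ=6, E[X²]=42.6667; 2: μ=4, E[X²]=20; 3: μ=0.351351, E[X²]=0.598247.
E[X] = 0.3·6 + 0.3·4 + 0.4·0.351351 = 3.14054.
E[X²] = 0.3·42.6667 + 0.3·20 + 0.4·0.598247 = 19.0393.
Var(X) = E[X²] − (E[X])² = 19.0393 − 9.86299 = 9.1763.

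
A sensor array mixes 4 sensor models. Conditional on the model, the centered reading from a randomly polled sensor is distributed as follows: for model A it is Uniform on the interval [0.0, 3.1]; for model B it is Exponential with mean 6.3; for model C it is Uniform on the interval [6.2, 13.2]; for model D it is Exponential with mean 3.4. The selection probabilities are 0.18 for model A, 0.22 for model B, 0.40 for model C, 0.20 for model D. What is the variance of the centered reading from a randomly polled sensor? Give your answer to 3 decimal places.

23.183

Per component, A: μ=1.55, E[X²]=3.20333; B: μ=6.3, E[X²]=79.38; C: μ=9.7, E[X²]=98.1733; D: μ=3.4, E[X²]=23.12.
E[X] = 0.18·1.55 + 0.22·6.3 + 0.4·9.7 + 0.2·3.4 = 6.225.
E[X²] = 0.18·3.20333 + 0.22·79.38 + 0.4·98.1733 + 0.2·23.12 = 61.9335.
Var(X) = E[X²] − (E[X])² = 61.9335 − 38.7506 = 23.1829.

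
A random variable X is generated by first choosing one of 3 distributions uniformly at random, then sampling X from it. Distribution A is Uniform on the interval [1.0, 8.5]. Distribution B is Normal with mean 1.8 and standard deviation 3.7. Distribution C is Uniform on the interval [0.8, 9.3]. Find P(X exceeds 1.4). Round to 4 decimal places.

0.8064

Conditional on each component, P(X > 1.4): A: 0.946667; B: 0.543045; C: 0.929412.
By total probability, P(X > 1.4) = 0.333333·0.946667 + 0.333333·0.543045 + 0.333333·0.929412 = 0.806374.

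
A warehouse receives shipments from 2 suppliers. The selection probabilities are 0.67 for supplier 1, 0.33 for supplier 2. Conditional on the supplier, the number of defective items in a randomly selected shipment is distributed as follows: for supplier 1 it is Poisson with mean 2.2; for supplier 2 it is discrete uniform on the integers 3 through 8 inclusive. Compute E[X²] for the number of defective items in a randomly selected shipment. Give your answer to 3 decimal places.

15.662

For each component E[X²] = Var + (mean)², giving 1: 7.04; 2: 33.1667.
Overall E[X²] = 0.67·7.04 + 0.33·33.1667 = 15.6618.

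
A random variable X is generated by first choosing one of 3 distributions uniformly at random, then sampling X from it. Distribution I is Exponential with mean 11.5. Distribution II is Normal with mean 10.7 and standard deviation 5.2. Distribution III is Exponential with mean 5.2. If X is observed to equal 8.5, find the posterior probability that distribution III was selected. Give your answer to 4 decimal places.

0.2514

Likelihoods f(8.5 | ·): I: 0.0415243; II: 0.0701518; III: 0.0375053.
Posterior ∝ prior × likelihood. Numerator for III: 0.333333·0.0375053 = 0.0125018.
Normalizing constant: 0.333333·0.0415243 + 0.333333·0.0701518 + 0.333333·0.0375053 = 0.0497271.
P(III | observation) = 0.0125018 / 0.0497271 = 0.251407.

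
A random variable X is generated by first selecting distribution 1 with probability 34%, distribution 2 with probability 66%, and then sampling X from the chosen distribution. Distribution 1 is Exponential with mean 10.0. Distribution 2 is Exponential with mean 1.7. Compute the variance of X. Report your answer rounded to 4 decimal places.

51.3663

Per component, 1: μ=10, E[X²]=200; 2: μ=1.7, E[X²]=5.78.
E[X] = 0.34·10 + 0.66·1.7 = 4.522.
E[X²] = 0.34·200 + 0.66·5.78 = 71.8148.
Var(X) = E[X²] − (E[X])² = 71.8148 − 20.4485 = 51.3663.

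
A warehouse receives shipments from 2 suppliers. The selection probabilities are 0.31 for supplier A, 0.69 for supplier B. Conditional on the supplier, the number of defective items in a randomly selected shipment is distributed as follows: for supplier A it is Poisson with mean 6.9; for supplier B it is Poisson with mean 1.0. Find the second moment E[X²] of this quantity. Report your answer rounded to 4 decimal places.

For each component E[X²] = Var + (mean)², giving A: 54.51; B: 2.
Overall E[X²] = 0.31·54.51 + 0.69·2 = 18.2781.

18.2781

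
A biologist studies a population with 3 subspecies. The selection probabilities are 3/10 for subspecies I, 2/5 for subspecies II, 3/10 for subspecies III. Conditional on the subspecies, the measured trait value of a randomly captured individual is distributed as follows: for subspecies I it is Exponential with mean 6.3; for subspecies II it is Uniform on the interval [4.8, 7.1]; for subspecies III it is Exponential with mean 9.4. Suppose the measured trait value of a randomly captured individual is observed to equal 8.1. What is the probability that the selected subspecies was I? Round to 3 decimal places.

0.494

Likelihoods f(8.1 | ·): I: 0.0438814; II: 0; III: 0.0449407.
Posterior ∝ prior × likelihood. Numerator for I: 0.3·0.0438814 = 0.0131644.
Normalizing constant: 0.3·0.0438814 + 0.4·0 + 0.3·0.0449407 = 0.0266466.
P(I | observation) = 0.0131644 / 0.0266466 = 0.494037.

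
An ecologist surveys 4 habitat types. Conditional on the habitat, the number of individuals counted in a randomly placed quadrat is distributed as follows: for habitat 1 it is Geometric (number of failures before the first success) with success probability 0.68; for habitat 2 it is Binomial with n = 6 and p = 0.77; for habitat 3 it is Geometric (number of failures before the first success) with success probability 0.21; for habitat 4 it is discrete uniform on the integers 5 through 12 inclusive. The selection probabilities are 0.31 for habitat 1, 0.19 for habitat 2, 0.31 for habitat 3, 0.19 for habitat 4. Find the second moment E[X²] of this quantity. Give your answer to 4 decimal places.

29.2059

For each component E[X²] = Var + (mean)², giving 1: 0.913495; 2: 22.407; 3: 32.0658; 4: 77.5.
Overall E[X²] = 0.31·0.913495 + 0.19·22.407 + 0.31·32.0658 + 0.19·77.5 = 29.2059.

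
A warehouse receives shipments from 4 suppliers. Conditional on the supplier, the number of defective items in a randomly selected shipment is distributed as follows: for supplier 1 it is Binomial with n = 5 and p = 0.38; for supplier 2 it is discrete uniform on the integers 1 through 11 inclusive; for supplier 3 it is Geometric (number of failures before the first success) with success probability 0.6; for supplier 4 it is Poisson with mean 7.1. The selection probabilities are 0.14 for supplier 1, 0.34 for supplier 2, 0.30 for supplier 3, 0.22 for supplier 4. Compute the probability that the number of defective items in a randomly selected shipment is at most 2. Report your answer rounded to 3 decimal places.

0.449

Conditional on each supplier, P(X ≤ 2): 1: 0.716509; 2: 0.181818; 3: 0.936; 4: 0.0274801.
By total probability, P(X ≤ 2) = 0.14·0.716509 + 0.34·0.181818 + 0.3·0.936 + 0.22·0.0274801 = 0.448975.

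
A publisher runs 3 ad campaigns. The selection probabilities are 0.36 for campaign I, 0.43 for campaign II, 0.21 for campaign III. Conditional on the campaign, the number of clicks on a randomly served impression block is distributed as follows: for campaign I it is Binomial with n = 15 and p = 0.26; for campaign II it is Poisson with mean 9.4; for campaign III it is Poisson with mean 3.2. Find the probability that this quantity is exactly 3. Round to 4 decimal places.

0.1293

Conditional on each campaign, P(X = 3): I: 0.215631; II: 0.0114515; III: 0.222616.
By total probability, P(X = 3) = 0.36·0.215631 + 0.43·0.0114515 + 0.21·0.222616 = 0.129301.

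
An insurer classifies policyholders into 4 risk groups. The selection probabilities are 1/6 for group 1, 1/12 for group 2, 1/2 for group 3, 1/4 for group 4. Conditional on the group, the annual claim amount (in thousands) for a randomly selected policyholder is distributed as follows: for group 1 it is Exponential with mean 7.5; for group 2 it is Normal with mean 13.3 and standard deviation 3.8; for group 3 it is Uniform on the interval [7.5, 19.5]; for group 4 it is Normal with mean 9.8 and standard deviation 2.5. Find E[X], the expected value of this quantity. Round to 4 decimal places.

Component means — 1: 7.5; 2: 13.3; 3: 13.5; 4: 9.8.
E[X] = 0.166667·7.5 + 0.0833333·13.3 + 0.5·13.5 + 0.25·9.8 = 11.5583.

11.5583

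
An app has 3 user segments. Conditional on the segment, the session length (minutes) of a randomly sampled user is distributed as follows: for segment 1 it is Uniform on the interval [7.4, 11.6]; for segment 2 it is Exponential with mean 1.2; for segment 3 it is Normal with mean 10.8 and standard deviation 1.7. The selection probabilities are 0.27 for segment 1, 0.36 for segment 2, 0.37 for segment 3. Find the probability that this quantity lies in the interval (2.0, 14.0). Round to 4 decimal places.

Conditional on each segment, P(2.0 < X < 14.0): 1: 1; 2: 0.188867; 3: 0.970106.
By total probability, P(2.0 < X < 14.0) = 0.27·1 + 0.36·0.188867 + 0.37·0.970106 = 0.696931.

0.6969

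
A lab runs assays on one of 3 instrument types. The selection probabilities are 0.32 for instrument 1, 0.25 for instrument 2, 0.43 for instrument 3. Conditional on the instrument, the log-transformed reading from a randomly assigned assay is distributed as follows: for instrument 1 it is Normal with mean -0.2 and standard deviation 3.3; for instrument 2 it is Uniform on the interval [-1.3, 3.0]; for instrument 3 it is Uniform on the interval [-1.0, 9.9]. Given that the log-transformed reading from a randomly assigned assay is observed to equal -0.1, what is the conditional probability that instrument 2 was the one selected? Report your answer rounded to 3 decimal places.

0.427

Likelihoods f(-0.1 | ·): 1: 0.120836; 2: 0.232558; 3: 0.0917431.
Posterior ∝ prior × likelihood. Numerator for 2: 0.25·0.232558 = 0.0581395.
Normalizing constant: 0.32·0.120836 + 0.25·0.232558 + 0.43·0.0917431 = 0.136257.
P(2 | observation) = 0.0581395 / 0.136257 = 0.426691.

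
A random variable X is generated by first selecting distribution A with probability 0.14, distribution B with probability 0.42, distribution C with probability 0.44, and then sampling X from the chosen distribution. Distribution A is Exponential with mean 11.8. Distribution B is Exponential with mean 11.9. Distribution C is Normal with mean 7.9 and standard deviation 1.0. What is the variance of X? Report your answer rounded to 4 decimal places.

Per component, A: μ=11.8, E[X²]=278.48; B: μ=11.9, E[X²]=283.22; C: μ=7.9, E[X²]=63.41.
E[X] = 0.14·11.8 + 0.42·11.9 + 0.44·7.9 = 10.126.
E[X²] = 0.14·278.48 + 0.42·283.22 + 0.44·63.41 = 185.84.
Var(X) = E[X²] − (E[X])² = 185.84 − 102.536 = 83.3041.

83.3041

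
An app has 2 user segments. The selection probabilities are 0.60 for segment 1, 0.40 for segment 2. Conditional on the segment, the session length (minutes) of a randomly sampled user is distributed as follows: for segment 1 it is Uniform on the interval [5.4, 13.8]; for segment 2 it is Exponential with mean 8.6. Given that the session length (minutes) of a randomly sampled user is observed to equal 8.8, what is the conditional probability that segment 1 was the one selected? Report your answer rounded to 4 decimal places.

Likelihoods f(8.8 | ·): 1: 0.119048; 2: 0.0417934.
Posterior ∝ prior × likelihood. Numerator for 1: 0.6·0.119048 = 0.0714286.
Normalizing constant: 0.6·0.119048 + 0.4·0.0417934 = 0.0881459.
P(1 | observation) = 0.0714286 / 0.0881459 = 0.810345.

0.8103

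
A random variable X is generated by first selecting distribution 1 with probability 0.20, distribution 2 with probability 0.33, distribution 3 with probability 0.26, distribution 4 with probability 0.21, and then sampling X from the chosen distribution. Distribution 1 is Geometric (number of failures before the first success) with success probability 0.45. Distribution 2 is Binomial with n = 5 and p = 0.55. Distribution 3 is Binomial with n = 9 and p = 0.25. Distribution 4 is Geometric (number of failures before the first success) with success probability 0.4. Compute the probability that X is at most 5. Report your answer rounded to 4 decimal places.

0.9821

Conditional on each component, P(X ≤ 5): 1: 0.972319; 2: 1; 3: 0.990005; 4: 0.953344.
By total probability, P(X ≤ 5) = 0.2·0.972319 + 0.33·1 + 0.26·0.990005 + 0.21·0.953344 = 0.982068.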